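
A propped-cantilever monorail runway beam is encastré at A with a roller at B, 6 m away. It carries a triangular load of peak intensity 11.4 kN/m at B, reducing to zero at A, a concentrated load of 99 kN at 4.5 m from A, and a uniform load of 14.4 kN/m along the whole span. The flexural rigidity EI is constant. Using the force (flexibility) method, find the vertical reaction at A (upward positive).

R_A = 105.7 kN

Choose R_B as the redundant. The primary structure is the cantilever fixed at A.
Downward deflection at the released point B due to the loads:
  triangular load, peak 11.4 at the free end: 11w₀L⁴/(120EI) = 1354/EI
  point load 99 at a = 4.5: Pa²(3L − a)/(6EI) = 4511/EI
  UDL 14.4: wL⁴/(8EI) = 2333/EI
  δ_0 = 8198/EI
Flexibility coefficient — unit upward force at B: δ_{BB} = L³/(3EI) = 72/EI.
The prop prevents deflection at B: R_B = δ_0/δ_{BB} = 8198/72 = 113.9 kN.
Vertical equilibrium: R_A = ΣP − R_B = 219.6 − 113.9 = 105.7 kN.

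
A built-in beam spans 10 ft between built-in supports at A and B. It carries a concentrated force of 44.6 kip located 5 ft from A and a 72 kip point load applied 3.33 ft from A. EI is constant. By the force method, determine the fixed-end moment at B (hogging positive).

M_B = 109 kip·ft

Take the two fixed-end moments M_A, M_B as redundants; the released structure is the simple span AB.
End rotations of the released simple span under the applied load (×1/EI):
  at A: point load 44.6 at a = 5: Pab(L + b)/(6LEI) = 278.8/EI
  at B: point load 44.6 at a = 5: Pab(L + a)/(6LEI) = 278.8/EI
  at A: point load 72 at a = 3.33: Pab(L + b)/(6LEI) = 444.3/EI
  at B: point load 72 at a = 3.33: Pab(L + a)/(6LEI) = 355.3/EI
  θ_A0 = 723.1/EI,  θ_B0 = 634/EI
Flexibility coefficients: a unit moment at one end gives L/(3EI) there and L/(6EI) at the far end, so f₁₁ = f₂₂ = 3.333/EI and f₁₂ = f₂₁ = 1.667/EI.
Compatibility — zero rotation at each built-in end:
  3.333 M_A + 1.667 M_B = 723.1
  1.667 M_A + 3.333 M_B = 634
Solving the pair gives M_A = 162.4 kip·ft and M_B = 109 kip·ft (hogging).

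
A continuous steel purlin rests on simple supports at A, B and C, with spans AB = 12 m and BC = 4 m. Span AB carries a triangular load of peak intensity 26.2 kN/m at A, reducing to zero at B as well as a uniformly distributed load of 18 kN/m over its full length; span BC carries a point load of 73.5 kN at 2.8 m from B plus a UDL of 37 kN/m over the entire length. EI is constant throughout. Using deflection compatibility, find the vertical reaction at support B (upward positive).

R_B = 402 kN

Insert a hinge at B; M_B is the redundant, and each span becomes simply supported.
End slopes at the hinge B, treating each span as simply supported:
  span AB: triangular load, peak 26.2: 7w₀L³/(360EI) = 880.3/EI
  span AB: UDL 18: wL³/(24EI) = 1296/EI
  span BC: point load 73.5 at a = 2.8: Pab(L + b)/(6LEI) = 53.51/EI
  span BC: UDL 37: wL³/(24EI) = 98.67/EI
  relative rotation θ_0 = (2176 + 152.2)/EI = 2328/EI
A unit hogging moment at B produces rotation L₁/(3EI) + L₂/(3EI) = 5.333/EI.
Slope continuity at B: θ_0 = M_B·5.333/EI, so M_B = 2328/5.333 = 436.6 kN·m (hogging).
Span AB, ΣM about A with M_B applied at B: R_B^{AB}·12 = 1925 + 436.6, so R_B^{AB} = 196.8 kN and R_A = 373.2 − 196.8 = 176.4 kN.
Span BC, ΣM about C: R_B^{BC}·4 = 384.2 + 436.6, so R_B^{BC} = 205.2 kN and R_C = 221.5 − 205.2 = 16.3 kN.
R_B = 196.8 + 205.2 = 402 kN.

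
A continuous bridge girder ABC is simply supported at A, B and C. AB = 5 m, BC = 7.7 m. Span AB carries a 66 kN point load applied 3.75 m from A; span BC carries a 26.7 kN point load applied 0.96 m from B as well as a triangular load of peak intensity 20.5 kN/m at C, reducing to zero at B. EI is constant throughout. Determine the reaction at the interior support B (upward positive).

R_B = 124.6 kN

Take M_B as the redundant. Released structure: two simple spans AB and BC with a hinge at B.
End slopes at the hinge B, treating each span as simply supported:
  span AB: point load 66 at a = 3.75: Pab(L + a)/(6LEI) = 90.23/EI
  span BC: point load 26.7 at a = 0.96: Pab(L + b)/(6LEI) = 54/EI
  span BC: triangular load, peak 20.5: 7w₀L³/(360EI) = 182/EI
  relative rotation θ_0 = (90.23 + 236)/EI = 326.2/EI
A unit hogging moment at B produces rotation L₁/(3EI) + L₂/(3EI) = 4.233/EI.
Slope continuity at B: θ_0 = M_B·4.233/EI, so M_B = 326.2/4.233 = 77.06 kN·m (hogging).
Span AB, ΣM about A with M_B applied at B: R_B^{AB}·5 = 247.5 + 77.06, so R_B^{AB} = 64.91 kN and R_A = 66 − 64.91 = 1.088 kN.
Span BC, ΣM about C: R_B^{BC}·7.7 = 382.5 + 77.06, so R_B^{BC} = 59.69 kN and R_C = 105.6 − 59.69 = 45.94 kN.
R_B = 64.91 + 59.69 = 124.6 kN.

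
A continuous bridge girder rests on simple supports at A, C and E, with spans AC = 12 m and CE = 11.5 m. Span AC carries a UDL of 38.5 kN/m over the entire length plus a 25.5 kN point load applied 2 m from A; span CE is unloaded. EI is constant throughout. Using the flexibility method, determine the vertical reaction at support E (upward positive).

R_E = -31.87 kN

Insert a hinge at C; M_C is the redundant, and each span becomes simply supported.
Discontinuity in slope at C on the released structure — sum the simple-span end rotations:
  span AC: UDL 38.5: wL³/(24EI) = 2772/EI
  span AC: point load 25.5 at a = 2: Pab(L + a)/(6LEI) = 99.17/EI
  relative rotation θ_0 = (2871 + 0)/EI = 2871/EI
A unit hogging moment at C produces rotation L₁/(3EI) + L₂/(3EI) = 7.833/EI.
Slope continuity at C: θ_0 = M_C·7.833/EI, so M_C = 2871/7.833 = 366.5 kN·m (hogging).
Span CE, ΣM about E: R_C^{CE}·11.5 = 0 + 366.5, so R_C^{CE} = 31.87 kN and R_E = 0 − 31.87 = -31.87 kN.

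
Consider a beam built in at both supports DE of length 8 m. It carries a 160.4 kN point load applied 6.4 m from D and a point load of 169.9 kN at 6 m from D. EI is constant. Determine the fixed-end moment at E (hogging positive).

M_E = 355.4 kN·m

Take the two fixed-end moments M_D, M_E as redundants; the released structure is the simple span DE.
End rotations of the released simple span under the applied load (×1/EI):
  at D: point load 160.4 at a = 6.4: Pab(L + b)/(6LEI) = 328.5/EI
  at E: point load 160.4 at a = 6.4: Pab(L + a)/(6LEI) = 492.7/EI
  at D: point load 169.9 at a = 6: Pab(L + b)/(6LEI) = 424.8/EI
  at E: point load 169.9 at a = 6: Pab(L + a)/(6LEI) = 594.6/EI
  θ_D0 = 753.2/EI,  θ_E0 = 1087/EI
Flexibility coefficients: a unit moment at one end gives L/(3EI) there and L/(6EI) at the far end, so f₁₁ = f₂₂ = 2.667/EI and f₁₂ = f₂₁ = 1.333/EI.
Compatibility — zero rotation at each built-in end:
  2.667 M_D + 1.333 M_E = 753.2
  1.333 M_D + 2.667 M_E = 1087
Solving the pair gives M_D = 104.8 kN·m and M_E = 355.4 kN·m (hogging).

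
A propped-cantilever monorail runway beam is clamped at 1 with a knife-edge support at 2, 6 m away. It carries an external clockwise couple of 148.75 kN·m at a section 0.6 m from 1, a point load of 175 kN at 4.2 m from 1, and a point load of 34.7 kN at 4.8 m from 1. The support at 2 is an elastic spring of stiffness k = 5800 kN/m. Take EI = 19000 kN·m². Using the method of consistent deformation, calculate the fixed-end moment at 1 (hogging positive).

M_1 = 303.6 kN·m

Remove the prop at 2; the released (primary) structure is a cantilever built in at 1.
Free-end deflection of the primary structure under the applied loading (downward +):
  clockwise couple 148.75 at a = 0.6: M₀a(2L − a)/(2EI) = 508.7/EI
  point load 175 at a = 4.2: Pa²(3L − a)/(6EI) = 7100/EI
  point load 34.7 at a = 4.8: Pa²(3L − a)/(6EI) = 1759/EI
  δ_0 = 9368/EI
Tip deflection under a unit load at 2: L³/(3EI) = 72/EI.
With EI = 19000 kN·m²: δ_0 = 0.49304 m and δ_{22} = 0.003789 m/kN.
Compatibility — the spring shortens by R_2/k under the reaction it provides: δ_0 − R_2·δ_{22} = R_2/k. With 1/k = 0.000172 m/kN, R_2 = δ_0 / (δ_{22} + 1/k) = 0.49304 / (0.003789 + 0.000172) = 124.4 kN.
Moment equilibrium about 1: M_1 = Σ(load moments about 1) − R_2·L = 1050 − 124.4×6 = 303.6 kN·m.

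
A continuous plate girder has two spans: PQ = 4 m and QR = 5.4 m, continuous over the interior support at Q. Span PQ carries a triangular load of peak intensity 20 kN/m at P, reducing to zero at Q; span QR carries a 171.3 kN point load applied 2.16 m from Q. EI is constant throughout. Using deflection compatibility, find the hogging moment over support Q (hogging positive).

Take M_Q as the redundant. Released structure: two simple spans PQ and QR with a hinge at Q.
End slopes at the hinge Q, treating each span as simply supported:
  span PQ: triangular load, peak 20: 7w₀L³/(360EI) = 24.89/EI
  span QR: point load 171.3 at a = 2.16: Pab(L + b)/(6LEI) = 319.7/EI
  relative rotation θ_0 = (24.89 + 319.7)/EI = 344.6/EI
A unit hogging moment at Q produces rotation L₁/(3EI) + L₂/(3EI) = 3.133/EI.
Slope continuity at Q: θ_0 = M_Q·3.133/EI, so M_Q = 344.6/3.133 = 110 kN·m (hogging).

M_Q = 110 kN·m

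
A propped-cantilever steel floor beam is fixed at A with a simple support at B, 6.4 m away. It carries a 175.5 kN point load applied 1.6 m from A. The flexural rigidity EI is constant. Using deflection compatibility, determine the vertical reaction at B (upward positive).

Release the roller at B. Primary structure: cantilever fixed at A.
Free-end deflection of the primary structure under the applied loading (downward +):
  point load 175.5 at a = 1.6: Pa²(3L − a)/(6EI) = 1318/EI
Tip deflection under a unit load at B: L³/(3EI) = 87.38/EI.
Compatibility at B: δ_0 − R_B·δ_{BB} = 0, so R_B = 1318/87.38 = 15.08 kN.

R_B = 15.08 kN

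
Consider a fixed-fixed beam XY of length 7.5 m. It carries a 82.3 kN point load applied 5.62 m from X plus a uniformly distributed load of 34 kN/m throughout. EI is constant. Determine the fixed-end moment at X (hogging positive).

Take the two fixed-end moments M_X, M_Y as redundants; the released structure is the simple span XY.
Simple-span end rotations at X and Y under the given loads:
  at X: point load 82.3 at a = 5.62: Pab(L + b)/(6LEI) = 181.3/EI
  at Y: point load 82.3 at a = 5.62: Pab(L + a)/(6LEI) = 253.5/EI
  at X: UDL 34: wL³/(24EI) = 597.7/EI
  at Y: UDL 34: wL³/(24EI) = 597.7/EI
  θ_X0 = 778.9/EI,  θ_Y0 = 851.2/EI
Flexibility coefficients: a unit moment at one end gives L/(3EI) there and L/(6EI) at the far end, so f₁₁ = f₂₂ = 2.5/EI and f₁₂ = f₂₁ = 1.25/EI.
Compatibility — zero rotation at each built-in end:
  2.5 M_X + 1.25 M_Y = 778.9
  1.25 M_X + 2.5 M_Y = 851.2
Solving the pair gives M_X = 188.4 kN·m and M_Y = 246.3 kN·m (hogging).

M_X = 188.4 kN·m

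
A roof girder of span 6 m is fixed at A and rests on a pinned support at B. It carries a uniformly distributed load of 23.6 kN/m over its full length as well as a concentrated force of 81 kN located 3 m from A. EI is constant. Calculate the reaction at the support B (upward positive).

Take the reaction at B as the redundant and release it; the primary structure is a cantilever fixed at A.
Free-end deflection of the primary structure under the applied loading (downward +):
  UDL 23.6: wL⁴/(8EI) = 3823/EI
  point load 81 at a = 3: Pa²(3L − a)/(6EI) = 1822/EI
  δ_0 = 5646/EI
Flexibility coefficient — unit upward force at B: δ_{BB} = L³/(3EI) = 72/EI.
Compatibility at B: δ_0 − R_B·δ_{BB} = 0, so R_B = 5646/72 = 78.41 kN.

R_B = 78.41 kN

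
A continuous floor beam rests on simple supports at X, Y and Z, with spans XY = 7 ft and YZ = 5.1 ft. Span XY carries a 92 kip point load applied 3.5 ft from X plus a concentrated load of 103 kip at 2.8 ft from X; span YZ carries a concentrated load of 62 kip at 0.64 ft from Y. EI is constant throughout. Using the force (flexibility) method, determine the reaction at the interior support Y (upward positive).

Take M_Y as the redundant. Released structure: two simple spans XY and YZ with a hinge at Y.
End slopes at the hinge Y, treating each span as simply supported:
  span XY: point load 92 at a = 3.5: Pab(L + a)/(6LEI) = 281.8/EI
  span XY: point load 103 at a = 2.8: Pab(L + a)/(6LEI) = 282.6/EI
  span YZ: point load 62 at a = 0.64: Pab(L + b)/(6LEI) = 55.29/EI
  relative rotation θ_0 = (564.4 + 55.29)/EI = 619.7/EI
A unit hogging moment at Y produces rotation L₁/(3EI) + L₂/(3EI) = 4.033/EI.
Compatibility: M_Y·(L₁+L₂)/(3EI) = θ_0, giving M_Y = 153.6 kip·ft (hogging).
Span XY, ΣM about X with M_Y applied at Y: R_Y^{XY}·7 = 610.4 + 153.6, so R_Y^{XY} = 109.1 kip and R_X = 195 − 109.1 = 85.85 kip.
Span YZ, ΣM about Z: R_Y^{YZ}·5.1 = 276.5 + 153.6, so R_Y^{YZ} = 84.34 kip and R_Z = 62 − 84.34 = -22.34 kip.
R_Y = 109.1 + 84.34 = 193.5 kip.

R_Y = 193.5 kip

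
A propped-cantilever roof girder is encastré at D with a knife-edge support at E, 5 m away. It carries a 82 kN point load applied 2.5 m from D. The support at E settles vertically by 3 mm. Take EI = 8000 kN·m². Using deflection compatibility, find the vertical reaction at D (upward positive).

Remove the prop at E; the released (primary) structure is a cantilever built in at D.
Primary-structure tip deflection at E by superposition:
  point load 82 at a = 2.5: Pa²(3L − a)/(6EI) = 1068/EI
Tip deflection under a unit load at E: L³/(3EI) = 41.67/EI.
With EI = 8000 kN·m²: δ_0 = 0.13346 m and δ_{EE} = 0.005208 m/kN.
Compatibility — the beam at E must follow the support down by 0.003 m: δ_0 − R_E·δ_{EE} = 0.003, so R_E = (0.13346 − 0.003)/0.005208 = 25.05 kN.
Vertical equilibrium: R_D = ΣP − R_E = 82 − 25.05 = 56.95 kN.

R_D = 56.95 kN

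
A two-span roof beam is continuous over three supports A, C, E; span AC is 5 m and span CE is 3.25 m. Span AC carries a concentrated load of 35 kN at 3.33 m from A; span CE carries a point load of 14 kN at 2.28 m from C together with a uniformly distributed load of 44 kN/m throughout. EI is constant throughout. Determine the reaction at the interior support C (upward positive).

R_C = 121.8 kN

Insert a hinge at C; M_C is the redundant, and each span becomes simply supported.
End slopes at the hinge C, treating each span as simply supported:
  span AC: point load 35 at a = 3.33: Pab(L + a)/(6LEI) = 54.04/EI
  span CE: point load 14 at a = 2.28: Pab(L + b)/(6LEI) = 6.701/EI
  span CE: UDL 44: wL³/(24EI) = 62.93/EI
  relative rotation θ_0 = (54.04 + 69.64)/EI = 123.7/EI
A unit hogging moment at C produces rotation L₁/(3EI) + L₂/(3EI) = 2.75/EI.
Slope continuity at C: θ_0 = M_C·2.75/EI, so M_C = 123.7/2.75 = 44.97 kN·m (hogging).
Span AC, ΣM about A with M_C applied at C: R_C^{AC}·5 = 116.5 + 44.97, so R_C^{AC} = 32.3 kN and R_A = 35 − 32.3 = 2.695 kN.
Span CE, ΣM about E: R_C^{CE}·3.25 = 246 + 44.97, so R_C^{CE} = 89.52 kN and R_E = 157 − 89.52 = 67.48 kN.
R_C = 32.3 + 89.52 = 121.8 kN.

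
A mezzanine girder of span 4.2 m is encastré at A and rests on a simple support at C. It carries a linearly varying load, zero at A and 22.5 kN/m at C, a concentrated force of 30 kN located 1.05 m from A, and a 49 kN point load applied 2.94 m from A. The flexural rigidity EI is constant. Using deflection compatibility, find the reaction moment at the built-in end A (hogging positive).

M_A = 71.92 kN·m

Take the reaction at C as the redundant and release it; the primary structure is a cantilever fixed at A.
Downward deflection at the released point C due to the loads:
  triangular load, peak 22.5 at the free end: 11w₀L⁴/(120EI) = 641.8/EI
  point load 30 at a = 1.05: Pa²(3L − a)/(6EI) = 63.67/EI
  point load 49 at a = 2.94: Pa²(3L − a)/(6EI) = 681.9/EI
  δ_0 = 1387/EI
Tip deflection under a unit load at C: L³/(3EI) = 24.7/EI.
The prop prevents deflection at C: R_C = δ_0/δ_{CC} = 1387/24.7 = 56.18 kN.
Moment equilibrium about A: M_A = Σ(load moments about A) − R_C·L = 307.9 − 56.18×4.2 = 71.92 kN·m.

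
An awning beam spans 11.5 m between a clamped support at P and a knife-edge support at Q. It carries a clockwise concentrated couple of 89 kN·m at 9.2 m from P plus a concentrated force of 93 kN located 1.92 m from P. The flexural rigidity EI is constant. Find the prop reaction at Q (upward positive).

R_Q = 14.82 kN

Take the reaction at Q as the redundant and release it; the primary structure is a cantilever fixed at P.
Deflection at Q on the released cantilever, summing each load's contribution:
  clockwise couple 89 at a = 9.2: M₀a(2L − a)/(2EI) = 5650/EI
  point load 93 at a = 1.92: Pa²(3L − a)/(6EI) = 1862/EI
  δ_0 = 7511/EI
Flexibility coefficient — unit upward force at Q: δ_{QQ} = L³/(3EI) = 507/EI.
Compatibility at Q: δ_0 − R_Q·δ_{QQ} = 0, so R_Q = 7511/507 = 14.82 kN.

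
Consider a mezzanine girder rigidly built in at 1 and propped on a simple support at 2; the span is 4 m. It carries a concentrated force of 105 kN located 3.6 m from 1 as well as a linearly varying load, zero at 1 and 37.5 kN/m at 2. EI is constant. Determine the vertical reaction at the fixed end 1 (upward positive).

Remove the prop at 2; the released (primary) structure is a cantilever built in at 1.
Free-end deflection of the primary structure under the applied loading (downward +):
  point load 105 at a = 3.6: Pa²(3L − a)/(6EI) = 1905/EI
  triangular load, peak 37.5 at the free end: 11w₀L⁴/(120EI) = 880/EI
  δ_0 = 2785/EI
Flexibility coefficient — unit upward force at 2: δ_{22} = L³/(3EI) = 21.33/EI.
The prop prevents deflection at 2: R_2 = δ_0/δ_{22} = 2785/21.33 = 130.6 kN.
Vertical equilibrium: R_1 = ΣP − R_2 = 180 − 130.6 = 49.45 kN.

R_1 = 49.45 kN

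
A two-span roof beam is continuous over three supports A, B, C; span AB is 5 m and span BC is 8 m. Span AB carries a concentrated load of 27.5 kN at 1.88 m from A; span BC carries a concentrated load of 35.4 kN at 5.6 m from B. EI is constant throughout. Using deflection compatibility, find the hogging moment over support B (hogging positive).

Take M_B as the redundant. Released structure: two simple spans AB and BC with a hinge at B.
Rotations at B on the released spans (each span's end-slope, ×1/EI):
  span AB: point load 27.5 at a = 1.88: Pab(L + a)/(6LEI) = 36.99/EI
  span BC: point load 35.4 at a = 5.6: Pab(L + b)/(6LEI) = 103.1/EI
  relative rotation θ_0 = (36.99 + 103.1)/EI = 140.1/EI
A unit hogging moment at B produces rotation L₁/(3EI) + L₂/(3EI) = 4.333/EI.
Slope continuity at B: θ_0 = M_B·4.333/EI, so M_B = 140.1/4.333 = 32.33 kN·m (hogging).

M_B = 32.33 kN·m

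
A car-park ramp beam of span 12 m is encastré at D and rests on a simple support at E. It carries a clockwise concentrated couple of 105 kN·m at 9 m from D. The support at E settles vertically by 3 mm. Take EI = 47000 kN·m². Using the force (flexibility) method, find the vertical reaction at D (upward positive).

R_D = -12.06 kN

Remove the prop at E; the released (primary) structure is a cantilever built in at D.
Deflection at E on the released cantilever, summing each load's contribution:
  clockwise couple 105 at a = 9: M₀a(2L − a)/(2EI) = 7088/EI
Flexibility coefficient — unit upward force at E: δ_{EE} = L³/(3EI) = 576/EI.
With EI = 47000 kN·m²: δ_0 = 0.1508 m and δ_{EE} = 0.012255 m/kN.
Compatibility — the beam at E must follow the support down by 0.003 m: δ_0 − R_E·δ_{EE} = 0.003, so R_E = (0.1508 − 0.003)/0.012255 = 12.06 kN.
Vertical equilibrium: R_D = ΣP − R_E = 0 − 12.06 = -12.06 kN.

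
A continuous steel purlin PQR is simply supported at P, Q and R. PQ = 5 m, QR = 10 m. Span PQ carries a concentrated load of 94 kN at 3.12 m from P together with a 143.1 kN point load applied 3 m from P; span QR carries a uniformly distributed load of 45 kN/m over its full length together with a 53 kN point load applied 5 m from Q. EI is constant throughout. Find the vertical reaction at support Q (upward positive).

Take M_Q as the redundant. Released structure: two simple spans PQ and QR with a hinge at Q.
Discontinuity in slope at Q on the released structure — sum the simple-span end rotations:
  span PQ: point load 94 at a = 3.12: Pab(L + a)/(6LEI) = 149.2/EI
  span PQ: point load 143.1 at a = 3: Pab(L + a)/(6LEI) = 229/EI
  span QR: UDL 45: wL³/(24EI) = 1875/EI
  span QR: point load 53 at a = 5: Pab(L + b)/(6LEI) = 331.2/EI
  relative rotation θ_0 = (378.2 + 2206)/EI = 2584/EI
A unit hogging moment at Q produces rotation L₁/(3EI) + L₂/(3EI) = 5/EI.
Slope continuity at Q: θ_0 = M_Q·5/EI, so M_Q = 2584/5 = 516.9 kN·m (hogging).
Span PQ, ΣM about P with M_Q applied at Q: R_Q^{PQ}·5 = 722.6 + 516.9, so R_Q^{PQ} = 247.9 kN and R_P = 237.1 − 247.9 = -10.79 kN.
Span QR, ΣM about R: R_Q^{QR}·10 = 2515 + 516.9, so R_Q^{QR} = 303.2 kN and R_R = 503 − 303.2 = 199.8 kN.
R_Q = 247.9 + 303.2 = 551.1 kN.

R_Q = 551.1 kN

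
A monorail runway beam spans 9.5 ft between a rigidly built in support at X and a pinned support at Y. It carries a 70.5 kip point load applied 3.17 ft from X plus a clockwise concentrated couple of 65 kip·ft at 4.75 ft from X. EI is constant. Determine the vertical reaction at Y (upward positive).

Choose R_Y as the redundant. The primary structure is the cantilever fixed at X.
Downward deflection at the released point Y due to the loads:
  point load 70.5 at a = 3.17: Pa²(3L − a)/(6EI) = 2991/EI
  clockwise couple 65 at a = 4.75: M₀a(2L − a)/(2EI) = 2200/EI
  δ_0 = 5191/EI
Tip deflection under a unit load at Y: L³/(3EI) = 285.8/EI.
The prop prevents deflection at Y: R_Y = δ_0/δ_{YY} = 5191/285.8 = 18.16 kip.

R_Y = 18.16 kip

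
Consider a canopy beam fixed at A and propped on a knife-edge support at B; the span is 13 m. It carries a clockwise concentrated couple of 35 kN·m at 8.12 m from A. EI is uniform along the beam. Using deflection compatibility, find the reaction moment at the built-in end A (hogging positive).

Choose R_B as the redundant. The primary structure is the cantilever fixed at A.
Free-end deflection of the primary structure under the applied loading (downward +):
  clockwise couple 35 at a = 8.12: M₀a(2L − a)/(2EI) = 2541/EI
Flexibility coefficient — unit upward force at B: δ_{BB} = L³/(3EI) = 732.3/EI.
The prop prevents deflection at B: R_B = δ_0/δ_{BB} = 2541/732.3 = 3.469 kN.
Moment equilibrium about A: M_A = Σ(load moments about A) − R_B·L = 35 − 3.469×13 = -10.1 kN·m.

M_A = -10.1 kN·m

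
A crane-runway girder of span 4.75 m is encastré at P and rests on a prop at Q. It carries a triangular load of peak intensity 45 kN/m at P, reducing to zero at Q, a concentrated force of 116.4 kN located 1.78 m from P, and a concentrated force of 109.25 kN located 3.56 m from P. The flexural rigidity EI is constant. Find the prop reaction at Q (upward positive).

R_Q = 111.9 kN

Release the roller at Q. Primary structure: cantilever fixed at P.
Free-end deflection of the primary structure under the applied loading (downward +):
  triangular load, peak 45 at the fixed end: w₀L⁴/(30EI) = 763.6/EI
  point load 116.4 at a = 1.78: Pa²(3L − a)/(6EI) = 766.5/EI
  point load 109.25 at a = 3.56: Pa²(3L − a)/(6EI) = 2467/EI
  δ_0 = 3997/EI
Flexibility coefficient — unit upward force at Q: δ_{QQ} = L³/(3EI) = 35.72/EI.
Compatibility at Q: δ_0 − R_Q·δ_{QQ} = 0, so R_Q = 3997/35.72 = 111.9 kN.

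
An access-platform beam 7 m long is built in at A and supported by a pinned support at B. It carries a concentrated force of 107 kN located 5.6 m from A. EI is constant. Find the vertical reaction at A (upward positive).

Release the roller at B. Primary structure: cantilever fixed at A.
Free-end deflection of the primary structure under the applied loading (downward +):
  point load 107 at a = 5.6: Pa²(3L − a)/(6EI) = 8613/EI
Tip deflection under a unit load at B: L³/(3EI) = 114.3/EI.
Compatibility at B: δ_0 − R_B·δ_{BB} = 0, so R_B = 8613/114.3 = 75.33 kN.
Vertical equilibrium: R_A = ΣP − R_B = 107 − 75.33 = 31.67 kN.

R_A = 31.67 kN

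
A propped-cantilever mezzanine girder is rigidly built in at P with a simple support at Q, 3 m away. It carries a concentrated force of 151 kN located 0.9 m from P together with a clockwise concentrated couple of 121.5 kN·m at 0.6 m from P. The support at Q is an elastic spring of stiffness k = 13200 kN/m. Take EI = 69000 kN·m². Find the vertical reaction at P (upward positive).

Take the reaction at Q as the redundant and release it; the primary structure is a cantilever fixed at P.
Deflection at Q on the released cantilever, summing each load's contribution:
  point load 151 at a = 0.9: Pa²(3L − a)/(6EI) = 165.1/EI
  clockwise couple 121.5 at a = 0.6: M₀a(2L − a)/(2EI) = 196.8/EI
  δ_0 = 361.9/EI
Flexibility coefficient — unit upward force at Q: δ_{QQ} = L³/(3EI) = 9/EI.
With EI = 69000 kN·m²: δ_0 = 0.005246 m and δ_{QQ} = 0.00013 m/kN.
Compatibility — the spring shortens by R_Q/k under the reaction it provides: δ_0 − R_Q·δ_{QQ} = R_Q/k. With 1/k = 0.000076 m/kN, R_Q = δ_0 / (δ_{QQ} + 1/k) = 0.005246 / (0.00013 + 0.000076) = 25.44 kN.
Vertical equilibrium: R_P = ΣP − R_Q = 151 − 25.44 = 125.6 kN.

R_P = 125.6 kN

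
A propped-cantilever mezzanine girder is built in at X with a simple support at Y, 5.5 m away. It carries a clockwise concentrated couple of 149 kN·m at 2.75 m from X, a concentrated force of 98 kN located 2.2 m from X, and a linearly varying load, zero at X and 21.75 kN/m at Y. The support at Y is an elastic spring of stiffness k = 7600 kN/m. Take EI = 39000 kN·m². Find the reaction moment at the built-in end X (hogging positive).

Choose R_Y as the redundant. The primary structure is the cantilever fixed at X.
Primary-structure tip deflection at Y by superposition:
  clockwise couple 149 at a = 2.75: M₀a(2L − a)/(2EI) = 1690/EI
  point load 98 at a = 2.2: Pa²(3L − a)/(6EI) = 1130/EI
  triangular load, peak 21.75 at the free end: 11w₀L⁴/(120EI) = 1824/EI
  δ_0 = 4645/EI
Tip deflection under a unit load at Y: L³/(3EI) = 55.46/EI.
With EI = 39000 kN·m²: δ_0 = 0.1191 m and δ_{YY} = 0.001422 m/kN.
Compatibility — the spring shortens by R_Y/k under the reaction it provides: δ_0 − R_Y·δ_{YY} = R_Y/k. With 1/k = 0.000132 m/kN, R_Y = δ_0 / (δ_{YY} + 1/k) = 0.1191 / (0.001422 + 0.000132) = 76.66 kN.
Moment equilibrium about X: M_X = Σ(load moments about X) − R_Y·L = 583.9 − 76.66×5.5 = 162.3 kN·m.

M_X = 162.3 kN·m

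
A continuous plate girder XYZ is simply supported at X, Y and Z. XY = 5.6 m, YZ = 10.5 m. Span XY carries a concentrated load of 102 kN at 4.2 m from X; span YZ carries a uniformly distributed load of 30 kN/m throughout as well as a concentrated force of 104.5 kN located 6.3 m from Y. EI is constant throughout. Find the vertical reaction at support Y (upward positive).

R_Y = 391.5 kN

Take M_Y as the redundant. Released structure: two simple spans XY and YZ with a hinge at Y.
End slopes at the hinge Y, treating each span as simply supported:
  span XY: point load 102 at a = 4.2: Pab(L + a)/(6LEI) = 174.9/EI
  span YZ: UDL 30: wL³/(24EI) = 1447/EI
  span YZ: point load 104.5 at a = 6.3: Pab(L + b)/(6LEI) = 645.2/EI
  relative rotation θ_0 = (174.9 + 2092)/EI = 2267/EI
A unit hogging moment at Y produces rotation L₁/(3EI) + L₂/(3EI) = 5.367/EI.
Slope continuity at Y: θ_0 = M_Y·5.367/EI, so M_Y = 2267/5.367 = 422.4 kN·m (hogging).
Span XY, ΣM about X with M_Y applied at Y: R_Y^{XY}·5.6 = 428.4 + 422.4, so R_Y^{XY} = 151.9 kN and R_X = 102 − 151.9 = -49.94 kN.
Span YZ, ΣM about Z: R_Y^{YZ}·10.5 = 2093 + 422.4, so R_Y^{YZ} = 239.5 kN and R_Z = 419.5 − 239.5 = 180 kN.
R_Y = 151.9 + 239.5 = 391.5 kN.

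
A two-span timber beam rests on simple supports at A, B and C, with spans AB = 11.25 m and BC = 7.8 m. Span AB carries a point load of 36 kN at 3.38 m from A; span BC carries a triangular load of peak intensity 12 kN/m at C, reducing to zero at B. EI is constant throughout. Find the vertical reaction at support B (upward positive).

Take M_B as the redundant. Released structure: two simple spans AB and BC with a hinge at B.
Rotations at B on the released spans (each span's end-slope, ×1/EI):
  span AB: point load 36 at a = 3.38: Pab(L + a)/(6LEI) = 207.6/EI
  span BC: triangular load, peak 12: 7w₀L³/(360EI) = 110.7/EI
  relative rotation θ_0 = (207.6 + 110.7)/EI = 318.3/EI
A unit hogging moment at B produces rotation L₁/(3EI) + L₂/(3EI) = 6.35/EI.
Compatibility: M_B·(L₁+L₂)/(3EI) = θ_0, giving M_B = 50.12 kN·m (hogging).
Span AB, ΣM about A with M_B applied at B: R_B^{AB}·11.25 = 121.7 + 50.12, so R_B^{AB} = 15.27 kN and R_A = 36 − 15.27 = 20.73 kN.
Span BC, ΣM about C: R_B^{BC}·7.8 = 121.7 + 50.12, so R_B^{BC} = 22.03 kN and R_C = 46.8 − 22.03 = 24.77 kN.
R_B = 15.27 + 22.03 = 37.3 kN.

R_B = 37.3 kN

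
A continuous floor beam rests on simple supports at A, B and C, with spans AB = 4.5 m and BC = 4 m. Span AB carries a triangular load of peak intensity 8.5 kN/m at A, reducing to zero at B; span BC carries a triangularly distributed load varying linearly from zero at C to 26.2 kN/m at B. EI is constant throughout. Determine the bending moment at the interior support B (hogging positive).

M_B = 18.47 kN·m

Insert a hinge at B; M_B is the redundant, and each span becomes simply supported.
End slopes at the hinge B, treating each span as simply supported:
  span AB: triangular load, peak 8.5: 7w₀L³/(360EI) = 15.06/EI
  span BC: triangular load, peak 26.2: w₀L³/(45EI) = 37.26/EI
  relative rotation θ_0 = (15.06 + 37.26)/EI = 52.32/EI
A unit hogging moment at B produces rotation L₁/(3EI) + L₂/(3EI) = 2.833/EI.
Compatibility: M_B·(L₁+L₂)/(3EI) = θ_0, giving M_B = 18.47 kN·m (hogging).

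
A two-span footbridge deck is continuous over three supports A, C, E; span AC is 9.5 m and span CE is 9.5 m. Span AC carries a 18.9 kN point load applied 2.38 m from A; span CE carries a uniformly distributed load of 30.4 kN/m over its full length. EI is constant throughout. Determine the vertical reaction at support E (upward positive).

R_E = 125.2 kN

Insert a hinge at C; M_C is the redundant, and each span becomes simply supported.
Rotations at C on the released spans (each span's end-slope, ×1/EI):
  span AC: point load 18.9 at a = 2.38: Pab(L + a)/(6LEI) = 66.75/EI
  span CE: UDL 30.4: wL³/(24EI) = 1086/EI
  relative rotation θ_0 = (66.75 + 1086)/EI = 1153/EI
A unit hogging moment at C produces rotation L₁/(3EI) + L₂/(3EI) = 6.333/EI.
Slope continuity at C: θ_0 = M_C·6.333/EI, so M_C = 1153/6.333 = 182 kN·m (hogging).
Span CE, ΣM about E: R_C^{CE}·9.5 = 1372 + 182, so R_C^{CE} = 163.6 kN and R_E = 288.8 − 163.6 = 125.2 kN.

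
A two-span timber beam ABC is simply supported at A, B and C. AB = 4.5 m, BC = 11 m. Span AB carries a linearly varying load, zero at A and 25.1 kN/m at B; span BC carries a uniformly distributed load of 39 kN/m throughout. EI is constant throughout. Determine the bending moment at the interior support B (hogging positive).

Take M_B as the redundant. Released structure: two simple spans AB and BC with a hinge at B.
Discontinuity in slope at B on the released structure — sum the simple-span end rotations:
  span AB: triangular load, peak 25.1: w₀L³/(45EI) = 50.83/EI
  span BC: UDL 39: wL³/(24EI) = 2163/EI
  relative rotation θ_0 = (50.83 + 2163)/EI = 2214/EI
A unit hogging moment at B produces rotation L₁/(3EI) + L₂/(3EI) = 5.167/EI.
Slope continuity at B: θ_0 = M_B·5.167/EI, so M_B = 2214/5.167 = 428.5 kN·m (hogging).

M_B = 428.5 kN·m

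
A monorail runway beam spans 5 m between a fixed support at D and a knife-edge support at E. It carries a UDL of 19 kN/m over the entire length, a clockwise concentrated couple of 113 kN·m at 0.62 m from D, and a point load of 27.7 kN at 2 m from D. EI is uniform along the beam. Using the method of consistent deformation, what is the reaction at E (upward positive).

R_E = 49.27 kN

Release the roller at E. Primary structure: cantilever fixed at D.
Downward deflection at the released point E due to the loads:
  UDL 19: wL⁴/(8EI) = 1484/EI
  clockwise couple 113 at a = 0.62: M₀a(2L − a)/(2EI) = 328.6/EI
  point load 27.7 at a = 2: Pa²(3L − a)/(6EI) = 240.1/EI
  δ_0 = 2053/EI
Tip deflection under a unit load at E: L³/(3EI) = 41.67/EI.
The prop prevents deflection at E: R_E = δ_0/δ_{EE} = 2053/41.67 = 49.27 kN.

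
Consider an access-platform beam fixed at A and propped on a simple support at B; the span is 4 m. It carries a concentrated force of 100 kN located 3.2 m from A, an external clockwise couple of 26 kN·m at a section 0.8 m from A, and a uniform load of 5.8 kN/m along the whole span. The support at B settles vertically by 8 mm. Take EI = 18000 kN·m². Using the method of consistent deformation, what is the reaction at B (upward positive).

Remove the prop at B; the released (primary) structure is a cantilever built in at A.
Downward deflection at the released point B due to the loads:
  point load 100 at a = 3.2: Pa²(3L − a)/(6EI) = 1502/EI
  clockwise couple 26 at a = 0.8: M₀a(2L − a)/(2EI) = 74.88/EI
  UDL 5.8: wL⁴/(8EI) = 185.6/EI
  δ_0 = 1762/EI
Tip deflection under a unit load at B: L³/(3EI) = 21.33/EI.
With EI = 18000 kN·m²: δ_0 = 0.097908 m and δ_{BB} = 0.001185 m/kN.
Compatibility — the beam at B must follow the support down by 0.008 m: δ_0 − R_B·δ_{BB} = 0.008, so R_B = (0.097908 − 0.008)/0.001185 = 75.86 kN.

R_B = 75.86 kN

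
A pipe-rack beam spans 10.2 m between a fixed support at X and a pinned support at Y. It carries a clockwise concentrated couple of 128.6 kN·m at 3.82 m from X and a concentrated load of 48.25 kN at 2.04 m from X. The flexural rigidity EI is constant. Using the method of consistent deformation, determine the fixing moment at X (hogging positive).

M_X = 82.04 kN·m

Release the roller at Y. Primary structure: cantilever fixed at X.
Downward deflection at the released point Y due to the loads:
  clockwise couple 128.6 at a = 3.82: M₀a(2L − a)/(2EI) = 4072/EI
  point load 48.25 at a = 2.04: Pa²(3L − a)/(6EI) = 955.8/EI
  δ_0 = 5028/EI
Flexibility coefficient — unit upward force at Y: δ_{YY} = L³/(3EI) = 353.7/EI.
Compatibility at Y: δ_0 − R_Y·δ_{YY} = 0, so R_Y = 5028/353.7 = 14.21 kN.
Moment equilibrium about X: M_X = Σ(load moments about X) − R_Y·L = 227 − 14.21×10.2 = 82.04 kN·m.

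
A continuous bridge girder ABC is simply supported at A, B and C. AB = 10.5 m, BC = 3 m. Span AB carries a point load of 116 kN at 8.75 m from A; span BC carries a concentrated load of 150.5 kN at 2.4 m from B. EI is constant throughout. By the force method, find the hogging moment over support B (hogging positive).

M_B = 130.2 kN·m

Take M_B as the redundant. Released structure: two simple spans AB and BC with a hinge at B.
Rotations at B on the released spans (each span's end-slope, ×1/EI):
  span AB: point load 116 at a = 8.75: Pab(L + a)/(6LEI) = 542.7/EI
  span BC: point load 150.5 at a = 2.4: Pab(L + b)/(6LEI) = 43.34/EI
  relative rotation θ_0 = (542.7 + 43.34)/EI = 586.1/EI
A unit hogging moment at B produces rotation L₁/(3EI) + L₂/(3EI) = 4.5/EI.
Slope continuity at B: θ_0 = M_B·4.5/EI, so M_B = 586.1/4.5 = 130.2 kN·m (hogging).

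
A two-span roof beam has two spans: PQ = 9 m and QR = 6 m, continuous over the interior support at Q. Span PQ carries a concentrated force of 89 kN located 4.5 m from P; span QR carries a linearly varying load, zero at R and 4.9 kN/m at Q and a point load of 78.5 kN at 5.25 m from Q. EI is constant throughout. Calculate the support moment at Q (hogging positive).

M_Q = 106.4 kN·m

Insert a hinge at Q; M_Q is the redundant, and each span becomes simply supported.
Discontinuity in slope at Q on the released structure — sum the simple-span end rotations:
  span PQ: point load 89 at a = 4.5: Pab(L + a)/(6LEI) = 450.6/EI
  span QR: triangular load, peak 4.9: w₀L³/(45EI) = 23.52/EI
  span QR: point load 78.5 at a = 5.25: Pab(L + b)/(6LEI) = 57.96/EI
  relative rotation θ_0 = (450.6 + 81.48)/EI = 532/EI
A unit hogging moment at Q produces rotation L₁/(3EI) + L₂/(3EI) = 5/EI.
Compatibility: M_Q·(L₁+L₂)/(3EI) = θ_0, giving M_Q = 106.4 kN·m (hogging).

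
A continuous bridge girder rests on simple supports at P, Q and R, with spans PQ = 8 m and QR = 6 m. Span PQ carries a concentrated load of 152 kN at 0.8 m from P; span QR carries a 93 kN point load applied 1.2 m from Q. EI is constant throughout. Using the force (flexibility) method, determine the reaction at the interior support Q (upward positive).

R_Q = 109.7 kN

Release continuity at Q by inserting a hinge; the redundant is the internal moment M_Q. The primary structure is two simply-supported spans PQ and QR.
Discontinuity in slope at Q on the released structure — sum the simple-span end rotations:
  span PQ: point load 152 at a = 0.8: Pab(L + a)/(6LEI) = 160.5/EI
  span QR: point load 93 at a = 1.2: Pab(L + b)/(6LEI) = 160.7/EI
  relative rotation θ_0 = (160.5 + 160.7)/EI = 321.2/EI
A unit hogging moment at Q produces rotation L₁/(3EI) + L₂/(3EI) = 4.667/EI.
Compatibility: M_Q·(L₁+L₂)/(3EI) = θ_0, giving M_Q = 68.83 kN·m (hogging).
Span PQ, ΣM about P with M_Q applied at Q: R_Q^{PQ}·8 = 121.6 + 68.83, so R_Q^{PQ} = 23.8 kN and R_P = 152 − 23.8 = 128.2 kN.
Span QR, ΣM about R: R_Q^{QR}·6 = 446.4 + 68.83, so R_Q^{QR} = 85.87 kN and R_R = 93 − 85.87 = 7.128 kN.
R_Q = 23.8 + 85.87 = 109.7 kN.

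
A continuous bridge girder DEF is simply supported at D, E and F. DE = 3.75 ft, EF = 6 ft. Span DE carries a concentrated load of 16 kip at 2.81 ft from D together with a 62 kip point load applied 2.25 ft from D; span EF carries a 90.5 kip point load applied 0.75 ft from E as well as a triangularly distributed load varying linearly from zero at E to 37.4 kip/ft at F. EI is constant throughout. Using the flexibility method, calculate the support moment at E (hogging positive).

Take M_E as the redundant. Released structure: two simple spans DE and EF with a hinge at E.
Discontinuity in slope at E on the released structure — sum the simple-span end rotations:
  span DE: point load 16 at a = 2.81: Pab(L + a)/(6LEI) = 12.32/EI
  span DE: point load 62 at a = 2.25: Pab(L + a)/(6LEI) = 55.8/EI
  span EF: point load 90.5 at a = 0.75: Pab(L + b)/(6LEI) = 111.4/EI
  span EF: triangular load, peak 37.4: 7w₀L³/(360EI) = 157.1/EI
  relative rotation θ_0 = (68.12 + 268.4)/EI = 336.6/EI
A unit hogging moment at E produces rotation L₁/(3EI) + L₂/(3EI) = 3.25/EI.
Slope continuity at E: θ_0 = M_E·3.25/EI, so M_E = 336.6/3.25 = 103.6 kip·ft (hogging).

M_E = 103.6 kip·ft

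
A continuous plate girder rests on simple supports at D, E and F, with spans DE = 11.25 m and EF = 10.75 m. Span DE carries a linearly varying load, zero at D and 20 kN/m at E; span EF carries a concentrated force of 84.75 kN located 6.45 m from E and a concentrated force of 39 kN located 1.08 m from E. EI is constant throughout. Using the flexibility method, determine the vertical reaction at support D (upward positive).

Release continuity at E by inserting a hinge; the redundant is the internal moment M_E. The primary structure is two simply-supported spans DE and EF.
Discontinuity in slope at E on the released structure — sum the simple-span end rotations:
  span DE: triangular load, peak 20: w₀L³/(45EI) = 632.8/EI
  span EF: point load 84.75 at a = 6.45: Pab(L + b)/(6LEI) = 548.5/EI
  span EF: point load 39 at a = 1.08: Pab(L + b)/(6LEI) = 128.9/EI
  relative rotation θ_0 = (632.8 + 677.4)/EI = 1310/EI
A unit hogging moment at E produces rotation L₁/(3EI) + L₂/(3EI) = 7.333/EI.
Slope continuity at E: θ_0 = M_E·7.333/EI, so M_E = 1310/7.333 = 178.7 kN·m (hogging).
Span DE, ΣM about D with M_E applied at E: R_E^{DE}·11.25 = 843.8 + 178.7, so R_E^{DE} = 90.88 kN and R_D = 112.5 − 90.88 = 21.62 kN.

R_D = 21.62 kN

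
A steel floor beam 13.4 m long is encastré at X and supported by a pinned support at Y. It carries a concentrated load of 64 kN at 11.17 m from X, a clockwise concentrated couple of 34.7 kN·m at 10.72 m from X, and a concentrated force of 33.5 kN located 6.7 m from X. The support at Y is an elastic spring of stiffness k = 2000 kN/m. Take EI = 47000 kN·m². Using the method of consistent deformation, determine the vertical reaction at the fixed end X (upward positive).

Take the reaction at Y as the redundant and release it; the primary structure is a cantilever fixed at X.
Primary-structure tip deflection at Y by superposition:
  point load 64 at a = 11.17: Pa²(3L − a)/(6EI) = 38635/EI
  clockwise couple 34.7 at a = 10.72: M₀a(2L − a)/(2EI) = 2991/EI
  point load 33.5 at a = 6.7: Pa²(3L − a)/(6EI) = 8396/EI
  δ_0 = 50022/EI
Flexibility coefficient — unit upward force at Y: δ_{YY} = L³/(3EI) = 802/EI.
With EI = 47000 kN·m²: δ_0 = 1.0643 m and δ_{YY} = 0.017065 m/kN.
Compatibility — the spring shortens by R_Y/k under the reaction it provides: δ_0 − R_Y·δ_{YY} = R_Y/k. With 1/k = 0.0005 m/kN, R_Y = δ_0 / (δ_{YY} + 1/k) = 1.0643 / (0.017065 + 0.0005) = 60.59 kN.
Vertical equilibrium: R_X = ΣP − R_Y = 97.5 − 60.59 = 36.91 kN.

R_X = 36.91 kN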